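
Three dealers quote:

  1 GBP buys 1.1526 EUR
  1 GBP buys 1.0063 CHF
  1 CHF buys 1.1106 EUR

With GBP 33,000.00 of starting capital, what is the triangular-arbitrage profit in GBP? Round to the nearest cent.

Profit: GBP 1,033.56

Profitable loop is GBP → EUR → CHF → GBP:
GBP 33,000.00 × 1.1526 = EUR 38,035.80
EUR 38,035.80 ÷ 1.1106 = CHF 34,247.97
CHF 34,247.97 ÷ 1.0063 = GBP 34,033.56
Profit = GBP 34,033.56 − GBP 33,000.00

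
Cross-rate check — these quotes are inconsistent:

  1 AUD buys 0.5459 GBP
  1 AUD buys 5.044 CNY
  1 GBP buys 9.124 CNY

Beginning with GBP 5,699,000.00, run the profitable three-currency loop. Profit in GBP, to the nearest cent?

Profit: GBP 72,322.78

Profitable loop is GBP → AUD → CNY → GBP:
GBP 5,699,000.00 ÷ 0.5459 = AUD 10,439,640.96
AUD 10,439,640.96 × 5.044 = CNY 52,657,549.00
CNY 52,657,549.00 ÷ 9.124 = GBP 5,771,322.78
Profit = GBP 5,771,322.78 − GBP 5,699,000.00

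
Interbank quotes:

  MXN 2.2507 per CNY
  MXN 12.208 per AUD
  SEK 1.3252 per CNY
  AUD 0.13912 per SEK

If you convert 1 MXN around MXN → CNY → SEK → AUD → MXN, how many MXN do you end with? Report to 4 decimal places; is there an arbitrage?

Around MXN → CNY → SEK → AUD → MXN: 1 ÷ 2.2507 × 1.3252 × 0.13912 × 12.208 = 0.999995
Product ≈ 1 (deviation 0.000%, within rounding noise).

1.0000 (no arbitrage)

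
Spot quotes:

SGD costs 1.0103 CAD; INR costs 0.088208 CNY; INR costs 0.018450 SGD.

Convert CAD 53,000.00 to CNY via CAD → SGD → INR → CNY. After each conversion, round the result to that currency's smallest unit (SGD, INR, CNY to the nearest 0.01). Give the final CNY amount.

CAD 53,000.00 ÷ 1.0103 = SGD 52,459.67
SGD 52,459.67 ÷ 0.018450 = INR 2,843,342.55
INR 2,843,342.55 × 0.088208 = CNY 250,805.56

CNY 250,805.56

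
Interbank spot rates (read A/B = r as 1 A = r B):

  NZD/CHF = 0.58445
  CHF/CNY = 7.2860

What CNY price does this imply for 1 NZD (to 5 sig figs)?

NZD/CNY = 4.2583

1 NZD × 0.58445 = 0.58445 CHF
0.58445 CHF × 7.2860 = 4.2583 CNY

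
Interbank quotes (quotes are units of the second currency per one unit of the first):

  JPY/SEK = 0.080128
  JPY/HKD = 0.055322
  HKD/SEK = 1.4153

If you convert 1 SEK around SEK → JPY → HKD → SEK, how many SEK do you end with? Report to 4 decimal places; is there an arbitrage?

Around SEK → JPY → HKD → SEK: 1 ÷ 0.080128 × 0.055322 × 1.4153 = 0.977152
Product < 1; profitable direction is SEK → HKD → JPY → SEK.

0.9772 (arbitrage exists)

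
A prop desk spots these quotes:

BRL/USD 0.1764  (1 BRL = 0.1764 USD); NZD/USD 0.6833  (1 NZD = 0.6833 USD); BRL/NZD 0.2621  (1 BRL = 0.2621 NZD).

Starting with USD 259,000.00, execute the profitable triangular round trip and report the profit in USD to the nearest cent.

Profitable loop is USD → BRL → NZD → USD:
USD 259,000.00 ÷ 0.1764 = BRL 1,468,253.97
BRL 1,468,253.97 × 0.2621 = NZD 384,829.37
NZD 384,829.37 × 0.6833 = USD 262,953.91
Profit = USD 262,953.91 − USD 259,000.00

Profit: USD 3,953.91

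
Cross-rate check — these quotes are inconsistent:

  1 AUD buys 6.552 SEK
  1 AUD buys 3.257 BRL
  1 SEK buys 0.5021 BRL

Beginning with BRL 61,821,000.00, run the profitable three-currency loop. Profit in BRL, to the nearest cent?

Profitable loop is BRL → AUD → SEK → BRL:
BRL 61,821,000.00 ÷ 3.257 = AUD 18,980,964.08
AUD 18,980,964.08 × 6.552 = SEK 124,363,276.63
SEK 124,363,276.63 × 0.5021 = BRL 62,442,801.20
Profit = BRL 62,442,801.20 − BRL 61,821,000.00

Profit: BRL 621,801.20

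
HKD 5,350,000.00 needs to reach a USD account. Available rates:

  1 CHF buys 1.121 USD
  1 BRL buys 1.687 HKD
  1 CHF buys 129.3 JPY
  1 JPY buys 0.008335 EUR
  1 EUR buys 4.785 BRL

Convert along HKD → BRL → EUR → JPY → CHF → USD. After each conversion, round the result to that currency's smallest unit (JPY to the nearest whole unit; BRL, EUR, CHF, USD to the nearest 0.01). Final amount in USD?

USD 689,379.30

HKD 5,350,000.00 ÷ 1.687 = BRL 3,171,310.02
BRL 3,171,310.02 ÷ 4.785 = EUR 662,760.71
EUR 662,760.71 ÷ 0.008335 = JPY 79,515,382
JPY 79,515,382 ÷ 129.3 = CHF 614,968.15
CHF 614,968.15 × 1.121 = USD 689,379.30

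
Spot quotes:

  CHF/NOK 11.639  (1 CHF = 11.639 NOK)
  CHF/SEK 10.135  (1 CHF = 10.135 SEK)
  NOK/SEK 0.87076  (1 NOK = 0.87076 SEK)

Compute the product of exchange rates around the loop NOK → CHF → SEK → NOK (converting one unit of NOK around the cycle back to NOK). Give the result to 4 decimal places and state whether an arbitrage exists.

Around NOK → CHF → SEK → NOK: 1 ÷ 11.639 × 10.135 ÷ 0.87076 = 1.000022
Product ≈ 1 (deviation 0.002%, within rounding noise).

1.0000 (no arbitrage)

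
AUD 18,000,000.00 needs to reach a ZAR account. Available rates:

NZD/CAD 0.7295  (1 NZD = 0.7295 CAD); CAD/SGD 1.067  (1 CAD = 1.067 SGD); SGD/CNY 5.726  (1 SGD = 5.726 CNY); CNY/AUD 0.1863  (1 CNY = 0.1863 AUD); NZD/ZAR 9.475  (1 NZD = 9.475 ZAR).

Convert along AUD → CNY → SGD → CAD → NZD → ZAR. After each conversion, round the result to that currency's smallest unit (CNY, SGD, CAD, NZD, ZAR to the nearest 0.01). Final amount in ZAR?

AUD 18,000,000.00 ÷ 0.1863 = CNY 96,618,357.49
CNY 96,618,357.49 ÷ 5.726 = SGD 16,873,621.64
SGD 16,873,621.64 ÷ 1.067 = CAD 15,814,078.39
CAD 15,814,078.39 ÷ 0.7295 = NZD 21,677,969.01
NZD 21,677,969.01 × 9.475 = ZAR 205,398,756.37

ZAR 205,398,756.37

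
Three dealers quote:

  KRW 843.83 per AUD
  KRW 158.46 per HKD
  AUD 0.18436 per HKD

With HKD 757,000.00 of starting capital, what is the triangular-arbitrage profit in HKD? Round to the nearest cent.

Profitable loop is HKD → KRW → AUD → HKD:
HKD 757,000.00 × 158.46 = KRW 119,954,220
KRW 119,954,220 ÷ 843.83 = AUD 142,154.49
AUD 142,154.49 ÷ 0.18436 = HKD 771,070.11
Profit = HKD 771,070.11 − HKD 757,000.00

Profit: HKD 14,070.11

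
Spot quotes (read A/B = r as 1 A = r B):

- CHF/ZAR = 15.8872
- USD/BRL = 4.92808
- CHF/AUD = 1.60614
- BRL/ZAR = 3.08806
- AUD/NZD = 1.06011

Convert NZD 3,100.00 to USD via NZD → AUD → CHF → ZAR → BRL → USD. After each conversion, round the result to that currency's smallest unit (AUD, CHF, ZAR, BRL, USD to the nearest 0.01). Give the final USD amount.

NZD 3,100.00 ÷ 1.06011 = AUD 2,924.22
AUD 2,924.22 ÷ 1.60614 = CHF 1,820.65
CHF 1,820.65 × 15.8872 = ZAR 28,925.03
ZAR 28,925.03 ÷ 3.08806 = BRL 9,366.73
BRL 9,366.73 ÷ 4.92808 = USD 1,900.69

USD 1,900.69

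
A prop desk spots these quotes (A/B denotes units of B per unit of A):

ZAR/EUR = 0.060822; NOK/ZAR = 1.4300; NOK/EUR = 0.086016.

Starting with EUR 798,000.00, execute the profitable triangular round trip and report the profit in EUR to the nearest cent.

Profit: EUR 8,901.24

Profitable loop is EUR → NOK → ZAR → EUR:
EUR 798,000.00 ÷ 0.086016 = NOK 9,277,343.75
NOK 9,277,343.75 × 1.4300 = ZAR 13,266,601.56
ZAR 13,266,601.56 × 0.060822 = EUR 806,901.24
Profit = EUR 806,901.24 − EUR 798,000.00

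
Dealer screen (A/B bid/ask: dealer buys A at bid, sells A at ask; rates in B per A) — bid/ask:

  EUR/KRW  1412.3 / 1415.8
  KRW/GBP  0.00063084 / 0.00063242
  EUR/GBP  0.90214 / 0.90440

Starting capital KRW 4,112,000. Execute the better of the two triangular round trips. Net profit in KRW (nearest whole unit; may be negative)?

Best loop KRW → EUR → GBP → KRW:
KRW 4,112,000 ÷ 1415.8 (buy EUR at ask) = EUR 2,904.37
EUR 2,904.37 × 0.90214 (sell EUR at bid) = GBP 2,620.14
GBP 2,620.14 ÷ 0.00063242 (buy KRW at ask) = KRW 4,143,044

Net profit: KRW 31,044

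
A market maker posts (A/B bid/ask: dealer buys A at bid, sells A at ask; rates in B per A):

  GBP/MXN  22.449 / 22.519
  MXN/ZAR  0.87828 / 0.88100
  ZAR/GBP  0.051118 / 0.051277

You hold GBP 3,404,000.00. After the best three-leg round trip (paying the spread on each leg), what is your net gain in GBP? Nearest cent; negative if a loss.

Net profit: GBP 26,784.18

Best loop GBP → MXN → ZAR → GBP:
GBP 3,404,000.00 × 22.449 (sell GBP at bid) = MXN 76,416,396.00
MXN 76,416,396.00 × 0.87828 (sell MXN at bid) = ZAR 67,114,992.28
ZAR 67,114,992.28 × 0.051118 (sell ZAR at bid) = GBP 3,430,784.18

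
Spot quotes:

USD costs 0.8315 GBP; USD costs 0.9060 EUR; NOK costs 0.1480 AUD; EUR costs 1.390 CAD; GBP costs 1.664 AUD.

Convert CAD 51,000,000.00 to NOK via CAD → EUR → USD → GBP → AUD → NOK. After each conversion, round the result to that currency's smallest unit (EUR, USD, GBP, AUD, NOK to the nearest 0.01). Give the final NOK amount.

NOK 378,600,373.72

CAD 51,000,000.00 ÷ 1.390 = EUR 36,690,647.48
EUR 36,690,647.48 ÷ 0.9060 = USD 40,497,403.40
USD 40,497,403.40 × 0.8315 = GBP 33,673,590.93
GBP 33,673,590.93 × 1.664 = AUD 56,032,855.31
AUD 56,032,855.31 ÷ 0.1480 = NOK 378,600,373.72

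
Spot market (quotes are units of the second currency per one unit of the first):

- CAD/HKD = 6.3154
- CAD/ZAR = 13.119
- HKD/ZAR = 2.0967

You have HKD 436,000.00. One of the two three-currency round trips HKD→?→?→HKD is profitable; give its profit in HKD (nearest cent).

Profitable loop is HKD → ZAR → CAD → HKD:
HKD 436,000.00 × 2.0967 = ZAR 914,161.20
ZAR 914,161.20 ÷ 13.119 = CAD 69,682.23
CAD 69,682.23 × 6.3154 = HKD 440,071.17
Profit = HKD 440,071.17 − HKD 436,000.00

Profit: HKD 4,071.17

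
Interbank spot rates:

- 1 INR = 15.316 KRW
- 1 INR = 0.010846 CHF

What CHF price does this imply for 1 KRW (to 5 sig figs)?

KRW/CHF = 0.00070815

1 KRW ÷ 15.316 = 0.0652912 INR
0.0652912 INR × 0.010846 = 0.000708148 CHF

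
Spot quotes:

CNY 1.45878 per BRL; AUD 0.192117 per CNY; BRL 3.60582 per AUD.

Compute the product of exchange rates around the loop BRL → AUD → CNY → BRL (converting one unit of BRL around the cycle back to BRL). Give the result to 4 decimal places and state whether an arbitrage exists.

0.9896 (arbitrage exists)

Around BRL → AUD → CNY → BRL: 1 ÷ 3.60582 ÷ 0.192117 ÷ 1.45878 = 0.989556
Product < 1; profitable direction is BRL → CNY → AUD → BRL.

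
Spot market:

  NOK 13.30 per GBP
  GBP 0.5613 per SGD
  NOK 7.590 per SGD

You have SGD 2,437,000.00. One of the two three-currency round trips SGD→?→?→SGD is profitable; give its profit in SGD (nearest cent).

Profitable loop is SGD → NOK → GBP → SGD:
SGD 2,437,000.00 × 7.590 = NOK 18,496,830.00
NOK 18,496,830.00 ÷ 13.30 = GBP 1,390,739.10
GBP 1,390,739.10 ÷ 0.5613 = SGD 2,477,710.85
Profit = SGD 2,477,710.85 − SGD 2,437,000.00

Profit: SGD 40,710.85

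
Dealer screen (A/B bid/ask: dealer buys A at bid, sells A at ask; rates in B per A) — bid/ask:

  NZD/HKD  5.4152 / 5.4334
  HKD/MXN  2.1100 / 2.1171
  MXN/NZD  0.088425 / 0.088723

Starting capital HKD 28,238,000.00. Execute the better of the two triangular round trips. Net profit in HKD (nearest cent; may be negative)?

Net profit: HKD 292,275.06

Best loop HKD → MXN → NZD → HKD:
HKD 28,238,000.00 × 2.1100 (sell HKD at bid) = MXN 59,582,180.00
MXN 59,582,180.00 × 0.088425 (sell MXN at bid) = NZD 5,268,554.27
NZD 5,268,554.27 × 5.4152 (sell NZD at bid) = HKD 28,530,275.06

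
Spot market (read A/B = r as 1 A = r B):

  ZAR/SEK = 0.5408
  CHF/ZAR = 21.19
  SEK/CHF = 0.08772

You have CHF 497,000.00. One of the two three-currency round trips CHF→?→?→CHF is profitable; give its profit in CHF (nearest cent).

Profit: CHF 2,600.26

Profitable loop is CHF → ZAR → SEK → CHF:
CHF 497,000.00 × 21.19 = ZAR 10,531,430.00
ZAR 10,531,430.00 × 0.5408 = SEK 5,695,397.34
SEK 5,695,397.34 × 0.08772 = CHF 499,600.26
Profit = CHF 499,600.26 − CHF 497,000.00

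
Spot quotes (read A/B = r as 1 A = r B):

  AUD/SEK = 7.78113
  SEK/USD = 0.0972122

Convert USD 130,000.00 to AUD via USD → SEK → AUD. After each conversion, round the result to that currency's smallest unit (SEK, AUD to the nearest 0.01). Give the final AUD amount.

USD 130,000.00 ÷ 0.0972122 = SEK 1,337,280.71
SEK 1,337,280.71 ÷ 7.78113 = AUD 171,862.02

AUD 171,862.02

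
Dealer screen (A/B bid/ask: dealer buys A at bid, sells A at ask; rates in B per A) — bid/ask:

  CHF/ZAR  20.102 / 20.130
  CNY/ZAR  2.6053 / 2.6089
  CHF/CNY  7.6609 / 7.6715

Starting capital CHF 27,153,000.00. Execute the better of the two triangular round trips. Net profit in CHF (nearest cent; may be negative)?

Best loop CHF → ZAR → CNY → CHF:
CHF 27,153,000.00 × 20.102 (sell CHF at bid) = ZAR 545,829,606.00
ZAR 545,829,606.00 ÷ 2.6089 (buy CNY at ask) = CNY 209,218,293.53
CNY 209,218,293.53 ÷ 7.6715 (buy CHF at ask) = CHF 27,272,149.32

Net profit: CHF 119,149.32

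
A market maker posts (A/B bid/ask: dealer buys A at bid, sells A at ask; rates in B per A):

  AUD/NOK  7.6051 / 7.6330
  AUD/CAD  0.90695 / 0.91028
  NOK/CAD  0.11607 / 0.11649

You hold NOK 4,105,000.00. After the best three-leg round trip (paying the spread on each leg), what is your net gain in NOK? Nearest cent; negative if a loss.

Best loop NOK → AUD → CAD → NOK:
NOK 4,105,000.00 ÷ 7.6330 (buy AUD at ask) = AUD 537,796.41
AUD 537,796.41 × 0.90695 (sell AUD at bid) = CAD 487,754.45
CAD 487,754.45 ÷ 0.11649 (buy NOK at ask) = NOK 4,187,092.92

Net profit: NOK 82,092.92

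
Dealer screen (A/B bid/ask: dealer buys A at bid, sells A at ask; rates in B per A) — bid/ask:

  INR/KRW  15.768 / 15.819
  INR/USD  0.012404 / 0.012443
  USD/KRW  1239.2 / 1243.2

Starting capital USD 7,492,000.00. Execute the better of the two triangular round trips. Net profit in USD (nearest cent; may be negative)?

Net profit: USD 144,744.79

Best loop USD → INR → KRW → USD:
USD 7,492,000.00 ÷ 0.012443 (buy INR at ask) = INR 602,105,601.54
INR 602,105,601.54 × 15.768 (sell INR at bid) = KRW 9,494,001,125
KRW 9,494,001,125 ÷ 1243.2 (buy USD at ask) = USD 7,636,744.79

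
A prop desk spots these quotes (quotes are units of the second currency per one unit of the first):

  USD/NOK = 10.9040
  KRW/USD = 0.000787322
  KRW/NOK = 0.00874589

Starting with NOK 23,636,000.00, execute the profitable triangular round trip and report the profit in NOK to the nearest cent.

Profitable loop is NOK → USD → KRW → NOK:
NOK 23,636,000.00 ÷ 10.9040 = USD 2,167,644.90
USD 2,167,644.90 ÷ 0.000787322 = KRW 2,753,187,261
KRW 2,753,187,261 × 0.00874589 = NOK 24,079,072.94
Profit = NOK 24,079,072.94 − NOK 23,636,000.00

Profit: NOK 443,072.94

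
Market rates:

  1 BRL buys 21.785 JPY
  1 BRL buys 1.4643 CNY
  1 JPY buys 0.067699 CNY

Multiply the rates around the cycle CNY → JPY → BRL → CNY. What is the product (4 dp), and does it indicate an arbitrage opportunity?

Around CNY → JPY → BRL → CNY: 1 ÷ 0.067699 ÷ 21.785 × 1.4643 = 0.992865
Product < 1; profitable direction is CNY → BRL → JPY → CNY.

0.9929 (arbitrage exists)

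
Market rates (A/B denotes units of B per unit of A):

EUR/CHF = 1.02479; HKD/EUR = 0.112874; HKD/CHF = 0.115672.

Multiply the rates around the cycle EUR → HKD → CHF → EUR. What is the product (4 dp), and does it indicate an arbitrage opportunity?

Around EUR → HKD → CHF → EUR: 1 ÷ 0.112874 × 0.115672 ÷ 1.02479 = 0.999999
Product ≈ 1 (deviation 0.000%, within rounding noise).

1.0000 (no arbitrage)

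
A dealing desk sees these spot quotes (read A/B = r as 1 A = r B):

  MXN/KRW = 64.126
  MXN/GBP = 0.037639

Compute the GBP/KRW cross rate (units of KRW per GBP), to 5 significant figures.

GBP/KRW = 1703.7

1 GBP ÷ 0.037639 = 26.5682 MXN
26.5682 MXN × 64.126 = 1703.71 KRW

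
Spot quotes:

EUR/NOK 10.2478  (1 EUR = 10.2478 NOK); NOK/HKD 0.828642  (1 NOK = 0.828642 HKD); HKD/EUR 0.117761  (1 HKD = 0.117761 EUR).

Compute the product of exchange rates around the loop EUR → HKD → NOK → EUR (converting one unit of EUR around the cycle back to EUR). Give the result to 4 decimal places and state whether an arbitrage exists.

Around EUR → HKD → NOK → EUR: 1 ÷ 0.117761 ÷ 0.828642 ÷ 10.2478 = 1.000002
Product ≈ 1 (deviation 0.000%, within rounding noise).

1.0000 (no arbitrage)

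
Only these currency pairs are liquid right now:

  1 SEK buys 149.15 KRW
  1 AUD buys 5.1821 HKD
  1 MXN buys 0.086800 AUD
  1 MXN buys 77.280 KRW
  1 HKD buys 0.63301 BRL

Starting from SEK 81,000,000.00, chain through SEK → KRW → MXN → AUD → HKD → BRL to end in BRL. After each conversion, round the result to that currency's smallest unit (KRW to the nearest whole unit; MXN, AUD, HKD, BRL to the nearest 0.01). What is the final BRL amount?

SEK 81,000,000.00 × 149.15 = KRW 12,081,150,000
KRW 12,081,150,000 ÷ 77.280 = MXN 156,329,580.75
MXN 156,329,580.75 × 0.086800 = AUD 13,569,407.61
AUD 13,569,407.61 × 5.1821 = HKD 70,318,027.18
HKD 70,318,027.18 × 0.63301 = BRL 44,512,014.39

BRL 44,512,014.39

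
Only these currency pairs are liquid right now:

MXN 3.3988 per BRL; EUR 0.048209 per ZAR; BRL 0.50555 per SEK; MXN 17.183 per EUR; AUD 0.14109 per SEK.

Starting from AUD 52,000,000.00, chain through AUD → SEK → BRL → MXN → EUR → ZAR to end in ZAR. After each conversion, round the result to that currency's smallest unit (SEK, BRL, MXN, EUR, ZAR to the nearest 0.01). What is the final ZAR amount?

AUD 52,000,000.00 ÷ 0.14109 = SEK 368,559,075.77
SEK 368,559,075.77 × 0.50555 = BRL 186,325,040.76
BRL 186,325,040.76 × 3.3988 = MXN 633,281,548.54
MXN 633,281,548.54 ÷ 17.183 = EUR 36,855,121.26
EUR 36,855,121.26 ÷ 0.048209 = ZAR 764,486,325.37

ZAR 764,486,325.37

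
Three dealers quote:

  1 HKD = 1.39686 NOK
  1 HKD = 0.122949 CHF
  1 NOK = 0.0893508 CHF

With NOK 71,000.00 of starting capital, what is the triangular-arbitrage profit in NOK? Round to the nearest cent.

Profitable loop is NOK → CHF → HKD → NOK:
NOK 71,000.00 × 0.0893508 = CHF 6,343.91
CHF 6,343.91 ÷ 0.122949 = HKD 51,597.87
HKD 51,597.87 × 1.39686 = NOK 72,075.00
Profit = NOK 72,075.00 − NOK 71,000.00

Profit: NOK 1,075.00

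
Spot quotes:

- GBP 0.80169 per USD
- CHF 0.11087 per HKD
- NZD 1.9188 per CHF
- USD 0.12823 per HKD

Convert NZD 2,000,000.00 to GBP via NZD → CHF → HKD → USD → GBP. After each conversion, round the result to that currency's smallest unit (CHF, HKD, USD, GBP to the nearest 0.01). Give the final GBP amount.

GBP 966,456.58

NZD 2,000,000.00 ÷ 1.9188 = CHF 1,042,318.12
CHF 1,042,318.12 ÷ 0.11087 = HKD 9,401,263.82
HKD 9,401,263.82 × 0.12823 = USD 1,205,524.06
USD 1,205,524.06 × 0.80169 = GBP 966,456.58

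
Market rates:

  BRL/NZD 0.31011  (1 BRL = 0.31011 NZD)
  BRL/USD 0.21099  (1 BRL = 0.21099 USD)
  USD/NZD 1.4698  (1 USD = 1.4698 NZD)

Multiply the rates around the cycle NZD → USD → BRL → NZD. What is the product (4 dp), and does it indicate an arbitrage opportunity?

Around NZD → USD → BRL → NZD: 1 ÷ 1.4698 ÷ 0.21099 × 0.31011 = 0.999990
Product ≈ 1 (deviation 0.001%, within rounding noise).

1.0000 (no arbitrage)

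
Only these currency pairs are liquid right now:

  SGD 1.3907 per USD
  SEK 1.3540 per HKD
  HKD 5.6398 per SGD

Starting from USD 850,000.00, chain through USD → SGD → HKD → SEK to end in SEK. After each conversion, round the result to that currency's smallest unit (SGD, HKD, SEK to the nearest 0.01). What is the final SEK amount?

SEK 9,026,819.28

USD 850,000.00 × 1.3907 = SGD 1,182,095.00
SGD 1,182,095.00 × 5.6398 = HKD 6,666,779.38
HKD 6,666,779.38 × 1.3540 = SEK 9,026,819.28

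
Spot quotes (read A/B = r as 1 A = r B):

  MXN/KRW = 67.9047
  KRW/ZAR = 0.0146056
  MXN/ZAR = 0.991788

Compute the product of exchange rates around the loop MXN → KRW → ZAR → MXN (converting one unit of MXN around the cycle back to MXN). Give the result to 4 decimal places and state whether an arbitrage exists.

1.0000 (no arbitrage)

Around MXN → KRW → ZAR → MXN: 1 × 67.9047 × 0.0146056 ÷ 0.991788 = 1.000001
Product ≈ 1 (deviation 0.000%, within rounding noise).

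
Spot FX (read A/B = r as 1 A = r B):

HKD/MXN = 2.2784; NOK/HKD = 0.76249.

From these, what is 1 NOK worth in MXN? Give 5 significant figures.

1 NOK × 0.76249 = 0.76249 HKD
0.76249 HKD × 2.2784 = 1.73726 MXN

NOK/MXN = 1.7373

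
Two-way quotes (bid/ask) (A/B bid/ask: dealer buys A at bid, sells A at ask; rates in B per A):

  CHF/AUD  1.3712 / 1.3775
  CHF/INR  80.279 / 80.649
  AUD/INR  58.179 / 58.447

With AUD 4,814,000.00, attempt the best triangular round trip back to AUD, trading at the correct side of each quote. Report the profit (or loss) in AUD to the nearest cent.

Best loop AUD → CHF → INR → AUD:
AUD 4,814,000.00 ÷ 1.3775 (buy CHF at ask) = CHF 3,494,736.84
CHF 3,494,736.84 × 80.279 (sell CHF at bid) = INR 280,553,978.95
INR 280,553,978.95 ÷ 58.447 (buy AUD at ask) = AUD 4,800,143.36

Net result: AUD -13,856.64 (no profitable arbitrage after spreads)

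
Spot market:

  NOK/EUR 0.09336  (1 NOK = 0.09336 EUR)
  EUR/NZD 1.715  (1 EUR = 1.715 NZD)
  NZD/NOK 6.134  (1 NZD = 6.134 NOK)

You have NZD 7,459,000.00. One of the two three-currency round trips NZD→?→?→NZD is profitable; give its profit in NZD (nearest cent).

Profitable loop is NZD → EUR → NOK → NZD:
NZD 7,459,000.00 ÷ 1.715 = EUR 4,349,271.14
EUR 4,349,271.14 ÷ 0.09336 = NOK 46,586,023.32
NOK 46,586,023.32 ÷ 6.134 = NZD 7,594,721.77
Profit = NZD 7,594,721.77 − NZD 7,459,000.00

Profit: NZD 135,721.77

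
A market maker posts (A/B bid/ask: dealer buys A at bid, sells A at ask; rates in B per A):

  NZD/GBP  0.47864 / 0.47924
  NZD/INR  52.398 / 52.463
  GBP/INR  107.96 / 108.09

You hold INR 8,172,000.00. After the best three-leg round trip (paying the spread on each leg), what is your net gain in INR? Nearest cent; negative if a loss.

Net profit: INR 94,173.04

Best loop INR → GBP → NZD → INR:
INR 8,172,000.00 ÷ 108.09 (buy GBP at ask) = GBP 75,603.66
GBP 75,603.66 ÷ 0.47924 (buy NZD at ask) = NZD 157,757.42
NZD 157,757.42 × 52.398 (sell NZD at bid) = INR 8,266,173.04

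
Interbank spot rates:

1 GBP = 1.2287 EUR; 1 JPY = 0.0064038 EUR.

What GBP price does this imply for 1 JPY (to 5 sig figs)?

1 JPY × 0.0064038 = 0.0064038 EUR
0.0064038 EUR ÷ 1.2287 = 0.00521185 GBP

JPY/GBP = 0.0052118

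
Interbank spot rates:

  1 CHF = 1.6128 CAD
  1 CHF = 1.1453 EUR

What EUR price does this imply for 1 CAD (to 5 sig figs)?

CAD/EUR = 0.71013

1 CAD ÷ 1.6128 = 0.62004 CHF
0.62004 CHF × 1.1453 = 0.710131 EUR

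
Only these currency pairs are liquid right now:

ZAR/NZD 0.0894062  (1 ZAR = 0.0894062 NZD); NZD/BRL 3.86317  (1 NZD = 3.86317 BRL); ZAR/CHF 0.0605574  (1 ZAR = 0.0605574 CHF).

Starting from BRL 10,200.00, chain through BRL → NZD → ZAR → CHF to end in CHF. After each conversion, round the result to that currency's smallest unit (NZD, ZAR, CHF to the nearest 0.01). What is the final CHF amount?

BRL 10,200.00 ÷ 3.86317 = NZD 2,640.32
NZD 2,640.32 ÷ 0.0894062 = ZAR 29,531.73
ZAR 29,531.73 × 0.0605574 = CHF 1,788.36

CHF 1,788.36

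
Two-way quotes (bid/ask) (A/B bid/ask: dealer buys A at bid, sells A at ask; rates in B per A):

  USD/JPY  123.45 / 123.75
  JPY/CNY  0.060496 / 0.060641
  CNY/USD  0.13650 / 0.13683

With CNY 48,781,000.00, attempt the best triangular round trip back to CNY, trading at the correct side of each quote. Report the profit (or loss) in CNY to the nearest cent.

Net profit: CNY 947,012.81

Best loop CNY → USD → JPY → CNY:
CNY 48,781,000.00 × 0.13650 (sell CNY at bid) = USD 6,658,606.50
USD 6,658,606.50 × 123.45 (sell USD at bid) = JPY 822,004,972
JPY 822,004,972 × 0.060496 (sell JPY at bid) = CNY 49,728,012.81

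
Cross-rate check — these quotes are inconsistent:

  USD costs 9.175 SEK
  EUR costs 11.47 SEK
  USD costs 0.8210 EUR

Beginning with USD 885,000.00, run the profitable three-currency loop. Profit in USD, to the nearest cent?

Profitable loop is USD → EUR → SEK → USD:
USD 885,000.00 × 0.8210 = EUR 726,585.00
EUR 726,585.00 × 11.47 = SEK 8,333,929.95
SEK 8,333,929.95 ÷ 9.175 = USD 908,330.24
Profit = USD 908,330.24 − USD 885,000.00

Profit: USD 23,330.24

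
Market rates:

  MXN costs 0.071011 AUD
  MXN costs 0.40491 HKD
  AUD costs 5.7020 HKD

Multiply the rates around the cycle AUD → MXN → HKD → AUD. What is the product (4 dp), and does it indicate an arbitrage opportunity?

1.0000 (no arbitrage)

Around AUD → MXN → HKD → AUD: 1 ÷ 0.071011 × 0.40491 ÷ 5.7020 = 1.000013
Product ≈ 1 (deviation 0.001%, within rounding noise).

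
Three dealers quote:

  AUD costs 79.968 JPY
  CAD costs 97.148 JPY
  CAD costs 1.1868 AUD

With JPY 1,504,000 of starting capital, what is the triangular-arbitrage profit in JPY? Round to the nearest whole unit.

Profitable loop is JPY → AUD → CAD → JPY:
JPY 1,504,000 ÷ 79.968 = AUD 18,807.52
AUD 18,807.52 ÷ 1.1868 = CAD 15,847.26
CAD 15,847.26 × 97.148 = JPY 1,539,529
Profit = JPY 1,539,529 − JPY 1,504,000

Profit: JPY 35,529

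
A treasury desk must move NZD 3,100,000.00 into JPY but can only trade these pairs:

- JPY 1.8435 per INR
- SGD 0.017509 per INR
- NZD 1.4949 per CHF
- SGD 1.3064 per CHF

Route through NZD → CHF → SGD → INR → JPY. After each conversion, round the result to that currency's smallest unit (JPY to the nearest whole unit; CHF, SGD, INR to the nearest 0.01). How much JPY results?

JPY 285,238,092

NZD 3,100,000.00 ÷ 1.4949 = CHF 2,073,717.31
CHF 2,073,717.31 × 1.3064 = SGD 2,709,104.29
SGD 2,709,104.29 ÷ 0.017509 = INR 154,726,385.86
INR 154,726,385.86 × 1.8435 = JPY 285,238,092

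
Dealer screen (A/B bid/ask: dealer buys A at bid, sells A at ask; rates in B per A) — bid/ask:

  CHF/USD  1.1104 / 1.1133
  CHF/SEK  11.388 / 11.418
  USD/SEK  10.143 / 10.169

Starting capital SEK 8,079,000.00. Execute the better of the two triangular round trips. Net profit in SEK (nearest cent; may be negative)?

Net profit: SEK 47,707.15

Best loop SEK → USD → CHF → SEK:
SEK 8,079,000.00 ÷ 10.169 (buy USD at ask) = USD 794,473.40
USD 794,473.40 ÷ 1.1133 (buy CHF at ask) = CHF 713,620.23
CHF 713,620.23 × 11.388 (sell CHF at bid) = SEK 8,126,707.15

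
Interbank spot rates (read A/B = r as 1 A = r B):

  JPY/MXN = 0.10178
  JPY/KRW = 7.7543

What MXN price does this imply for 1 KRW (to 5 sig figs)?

KRW/MXN = 0.013126

1 KRW ÷ 7.7543 = 0.128961 JPY
0.128961 JPY × 0.10178 = 0.0131256 MXN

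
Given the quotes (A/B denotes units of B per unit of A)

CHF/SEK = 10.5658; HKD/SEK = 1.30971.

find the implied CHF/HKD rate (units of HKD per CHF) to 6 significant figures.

1 CHF × 10.5658 = 10.5658 SEK
10.5658 SEK ÷ 1.30971 = 8.06728 HKD

CHF/HKD = 8.06728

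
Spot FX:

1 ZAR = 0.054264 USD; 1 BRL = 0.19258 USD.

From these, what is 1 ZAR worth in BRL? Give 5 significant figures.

1 ZAR × 0.054264 = 0.054264 USD
0.054264 USD ÷ 0.19258 = 0.281774 BRL

ZAR/BRL = 0.28177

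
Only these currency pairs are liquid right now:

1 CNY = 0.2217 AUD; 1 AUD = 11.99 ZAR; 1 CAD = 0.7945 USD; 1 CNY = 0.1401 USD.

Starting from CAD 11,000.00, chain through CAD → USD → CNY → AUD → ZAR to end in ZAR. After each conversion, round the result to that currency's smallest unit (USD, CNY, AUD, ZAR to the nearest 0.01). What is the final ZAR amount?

CAD 11,000.00 × 0.7945 = USD 8,739.50
USD 8,739.50 ÷ 0.1401 = CNY 62,380.44
CNY 62,380.44 × 0.2217 = AUD 13,829.74
AUD 13,829.74 × 11.99 = ZAR 165,818.58

ZAR 165,818.58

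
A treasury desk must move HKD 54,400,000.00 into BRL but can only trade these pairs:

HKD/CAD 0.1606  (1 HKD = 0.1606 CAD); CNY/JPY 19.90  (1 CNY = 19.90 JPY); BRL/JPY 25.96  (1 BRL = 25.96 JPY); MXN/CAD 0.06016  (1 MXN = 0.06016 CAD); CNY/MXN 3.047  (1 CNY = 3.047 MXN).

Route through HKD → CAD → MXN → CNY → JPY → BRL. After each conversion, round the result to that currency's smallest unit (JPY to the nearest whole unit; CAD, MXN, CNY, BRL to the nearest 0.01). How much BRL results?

BRL 36,535,289.02

HKD 54,400,000.00 × 0.1606 = CAD 8,736,640.00
CAD 8,736,640.00 ÷ 0.06016 = MXN 145,223,404.26
MXN 145,223,404.26 ÷ 3.047 = CNY 47,661,110.69
CNY 47,661,110.69 × 19.90 = JPY 948,456,103
JPY 948,456,103 ÷ 25.96 = BRL 36,535,289.02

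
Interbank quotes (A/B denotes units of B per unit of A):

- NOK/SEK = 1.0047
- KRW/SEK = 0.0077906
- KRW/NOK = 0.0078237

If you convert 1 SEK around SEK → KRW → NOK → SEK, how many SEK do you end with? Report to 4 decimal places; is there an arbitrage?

1.0090 (arbitrage exists)

Around SEK → KRW → NOK → SEK: 1 ÷ 0.0077906 × 0.0078237 × 1.0047 = 1.008969
Product > 1; profitable direction is SEK → KRW → NOK → SEK.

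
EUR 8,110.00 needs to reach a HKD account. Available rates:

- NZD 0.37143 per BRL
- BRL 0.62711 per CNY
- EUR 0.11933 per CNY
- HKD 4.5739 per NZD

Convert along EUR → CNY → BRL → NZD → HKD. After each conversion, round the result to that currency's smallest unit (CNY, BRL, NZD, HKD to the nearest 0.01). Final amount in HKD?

EUR 8,110.00 ÷ 0.11933 = CNY 67,962.79
CNY 67,962.79 × 0.62711 = BRL 42,620.15
BRL 42,620.15 × 0.37143 = NZD 15,830.40
NZD 15,830.40 × 4.5739 = HKD 72,406.67

HKD 72,406.67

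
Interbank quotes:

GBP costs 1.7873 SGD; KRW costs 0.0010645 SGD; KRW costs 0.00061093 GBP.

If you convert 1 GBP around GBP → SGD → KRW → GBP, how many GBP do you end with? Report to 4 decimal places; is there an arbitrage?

1.0258 (arbitrage exists)

Around GBP → SGD → KRW → GBP: 1 × 1.7873 ÷ 0.0010645 × 0.00061093 = 1.025754
Product > 1; profitable direction is GBP → SGD → KRW → GBP.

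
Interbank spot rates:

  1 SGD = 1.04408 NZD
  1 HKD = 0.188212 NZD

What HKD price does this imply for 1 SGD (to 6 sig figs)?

SGD/HKD = 5.54736

1 SGD × 1.04408 = 1.04408 NZD
1.04408 NZD ÷ 0.188212 = 5.54736 HKD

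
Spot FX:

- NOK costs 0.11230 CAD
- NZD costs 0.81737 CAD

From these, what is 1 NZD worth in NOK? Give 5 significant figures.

NZD/NOK = 7.2785

1 NZD × 0.81737 = 0.81737 CAD
0.81737 CAD ÷ 0.11230 = 7.27845 NOK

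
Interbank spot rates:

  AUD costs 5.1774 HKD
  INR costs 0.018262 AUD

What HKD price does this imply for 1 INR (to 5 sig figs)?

INR/HKD = 0.094550

1 INR × 0.018262 = 0.018262 AUD
0.018262 AUD × 5.1774 = 0.0945497 HKD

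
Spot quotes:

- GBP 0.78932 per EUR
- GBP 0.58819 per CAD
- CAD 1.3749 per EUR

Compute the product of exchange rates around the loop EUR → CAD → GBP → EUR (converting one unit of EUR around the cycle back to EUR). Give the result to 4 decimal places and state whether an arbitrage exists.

1.0246 (arbitrage exists)

Around EUR → CAD → GBP → EUR: 1 × 1.3749 × 0.58819 ÷ 0.78932 = 1.024556
Product > 1; profitable direction is EUR → CAD → GBP → EUR.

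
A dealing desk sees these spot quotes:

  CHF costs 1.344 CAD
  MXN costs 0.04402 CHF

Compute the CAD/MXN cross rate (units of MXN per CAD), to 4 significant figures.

1 CAD ÷ 1.344 = 0.744048 CHF
0.744048 CHF ÷ 0.04402 = 16.9025 MXN

CAD/MXN = 16.90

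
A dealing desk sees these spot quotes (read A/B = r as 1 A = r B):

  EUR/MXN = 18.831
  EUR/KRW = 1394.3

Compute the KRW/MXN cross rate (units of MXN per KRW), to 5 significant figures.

KRW/MXN = 0.013506

1 KRW ÷ 1394.3 = 0.000717206 EUR
0.000717206 EUR × 18.831 = 0.0135057 MXN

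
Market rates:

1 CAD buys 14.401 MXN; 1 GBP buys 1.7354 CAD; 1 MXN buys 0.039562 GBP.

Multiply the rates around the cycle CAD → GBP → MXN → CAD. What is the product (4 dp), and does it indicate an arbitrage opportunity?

Around CAD → GBP → MXN → CAD: 1 ÷ 1.7354 ÷ 0.039562 ÷ 14.401 = 1.011415
Product > 1; profitable direction is CAD → GBP → MXN → CAD.

1.0114 (arbitrage exists)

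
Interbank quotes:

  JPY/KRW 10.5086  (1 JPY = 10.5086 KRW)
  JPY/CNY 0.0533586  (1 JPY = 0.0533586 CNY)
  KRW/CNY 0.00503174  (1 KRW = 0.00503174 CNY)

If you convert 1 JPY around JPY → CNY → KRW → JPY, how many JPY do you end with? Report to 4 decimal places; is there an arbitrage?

1.0091 (arbitrage exists)

Around JPY → CNY → KRW → JPY: 1 × 0.0533586 ÷ 0.00503174 ÷ 10.5086 = 1.009117
Product > 1; profitable direction is JPY → CNY → KRW → JPY.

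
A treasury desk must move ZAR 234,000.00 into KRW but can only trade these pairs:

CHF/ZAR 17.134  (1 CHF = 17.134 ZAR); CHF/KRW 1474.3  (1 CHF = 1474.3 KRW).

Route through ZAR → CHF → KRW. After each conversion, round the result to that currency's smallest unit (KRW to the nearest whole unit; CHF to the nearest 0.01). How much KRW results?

ZAR 234,000.00 ÷ 17.134 = CHF 13,657.06
CHF 13,657.06 × 1474.3 = KRW 20,134,604

KRW 20,134,604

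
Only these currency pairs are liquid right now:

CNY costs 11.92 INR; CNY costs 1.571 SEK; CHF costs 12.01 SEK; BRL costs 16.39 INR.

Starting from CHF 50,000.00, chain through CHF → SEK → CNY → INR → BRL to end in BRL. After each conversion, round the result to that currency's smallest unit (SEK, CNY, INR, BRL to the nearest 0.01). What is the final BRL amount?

BRL 277,993.17

CHF 50,000.00 × 12.01 = SEK 600,500.00
SEK 600,500.00 ÷ 1.571 = CNY 382,240.61
CNY 382,240.61 × 11.92 = INR 4,556,308.07
INR 4,556,308.07 ÷ 16.39 = BRL 277,993.17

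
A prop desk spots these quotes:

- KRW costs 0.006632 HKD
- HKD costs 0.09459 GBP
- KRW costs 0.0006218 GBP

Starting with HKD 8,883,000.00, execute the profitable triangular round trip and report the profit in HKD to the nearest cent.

Profitable loop is HKD → GBP → KRW → HKD:
HKD 8,883,000.00 × 0.09459 = GBP 840,242.97
GBP 840,242.97 ÷ 0.0006218 = KRW 1,351,307,446
KRW 1,351,307,446 × 0.006632 = HKD 8,961,870.98
Profit = HKD 8,961,870.98 − HKD 8,883,000.00

Profit: HKD 78,870.98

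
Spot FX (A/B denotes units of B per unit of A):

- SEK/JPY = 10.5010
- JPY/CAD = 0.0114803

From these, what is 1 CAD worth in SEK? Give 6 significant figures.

CAD/SEK = 8.29499

1 CAD ÷ 0.0114803 = 87.1057 JPY
87.1057 JPY ÷ 10.5010 = 8.29499 SEK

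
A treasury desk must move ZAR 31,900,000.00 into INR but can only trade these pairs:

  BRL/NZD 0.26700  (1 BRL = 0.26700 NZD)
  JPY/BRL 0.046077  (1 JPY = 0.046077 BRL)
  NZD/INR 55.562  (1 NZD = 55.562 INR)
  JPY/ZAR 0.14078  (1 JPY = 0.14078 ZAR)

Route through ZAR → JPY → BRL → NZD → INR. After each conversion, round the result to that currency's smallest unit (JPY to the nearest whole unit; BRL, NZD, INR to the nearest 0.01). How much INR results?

ZAR 31,900,000.00 ÷ 0.14078 = JPY 226,594,687
JPY 226,594,687 × 0.046077 = BRL 10,440,803.39
BRL 10,440,803.39 × 0.26700 = NZD 2,787,694.51
NZD 2,787,694.51 × 55.562 = INR 154,889,882.36

INR 154,889,882.36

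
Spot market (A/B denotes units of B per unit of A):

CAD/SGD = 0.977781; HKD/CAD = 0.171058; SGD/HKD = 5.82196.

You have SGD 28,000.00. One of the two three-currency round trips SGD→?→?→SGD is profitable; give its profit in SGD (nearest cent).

Profitable loop is SGD → CAD → HKD → SGD:
SGD 28,000.00 ÷ 0.977781 = CAD 28,636.27
CAD 28,636.27 ÷ 0.171058 = HKD 167,406.78
HKD 167,406.78 ÷ 5.82196 = SGD 28,754.37
Profit = SGD 28,754.37 − SGD 28,000.00

Profit: SGD 754.37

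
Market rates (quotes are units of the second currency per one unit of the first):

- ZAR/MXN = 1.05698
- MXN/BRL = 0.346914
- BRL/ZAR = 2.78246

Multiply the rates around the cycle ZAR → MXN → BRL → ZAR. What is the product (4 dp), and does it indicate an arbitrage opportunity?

1.0203 (arbitrage exists)

Around ZAR → MXN → BRL → ZAR: 1 × 1.05698 × 0.346914 × 2.78246 = 1.020276
Product > 1; profitable direction is ZAR → MXN → BRL → ZAR.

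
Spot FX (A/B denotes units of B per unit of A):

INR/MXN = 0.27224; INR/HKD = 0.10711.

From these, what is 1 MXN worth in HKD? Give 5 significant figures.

1 MXN ÷ 0.27224 = 3.67323 INR
3.67323 INR × 0.10711 = 0.39344 HKD

MXN/HKD = 0.39344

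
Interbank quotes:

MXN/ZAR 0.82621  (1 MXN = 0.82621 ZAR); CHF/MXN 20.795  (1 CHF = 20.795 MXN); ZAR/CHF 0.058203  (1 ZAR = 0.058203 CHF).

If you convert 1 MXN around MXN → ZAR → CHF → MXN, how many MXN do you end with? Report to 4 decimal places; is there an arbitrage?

1.0000 (no arbitrage)

Around MXN → ZAR → CHF → MXN: 1 × 0.82621 × 0.058203 × 20.795 = 0.999988
Product ≈ 1 (deviation 0.001%, within rounding noise).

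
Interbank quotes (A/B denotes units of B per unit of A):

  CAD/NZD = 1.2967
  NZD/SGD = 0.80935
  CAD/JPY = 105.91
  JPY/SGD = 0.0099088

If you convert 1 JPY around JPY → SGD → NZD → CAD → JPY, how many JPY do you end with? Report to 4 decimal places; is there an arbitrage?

Around JPY → SGD → NZD → CAD → JPY: 1 × 0.0099088 ÷ 0.80935 ÷ 1.2967 × 105.91 = 0.999959
Product ≈ 1 (deviation 0.004%, within rounding noise).

1.0000 (no arbitrage)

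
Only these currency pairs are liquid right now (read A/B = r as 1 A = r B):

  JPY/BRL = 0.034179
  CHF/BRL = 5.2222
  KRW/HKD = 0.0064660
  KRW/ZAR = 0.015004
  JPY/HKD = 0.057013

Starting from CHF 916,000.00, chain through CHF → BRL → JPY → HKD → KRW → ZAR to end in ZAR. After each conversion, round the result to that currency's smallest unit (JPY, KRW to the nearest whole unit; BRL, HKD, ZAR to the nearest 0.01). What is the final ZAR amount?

ZAR 18,515,475.60

CHF 916,000.00 × 5.2222 = BRL 4,783,535.20
BRL 4,783,535.20 ÷ 0.034179 = JPY 139,955,388
JPY 139,955,388 × 0.057013 = HKD 7,979,276.54
HKD 7,979,276.54 ÷ 0.0064660 = KRW 1,234,035,964
KRW 1,234,035,964 × 0.015004 = ZAR 18,515,475.60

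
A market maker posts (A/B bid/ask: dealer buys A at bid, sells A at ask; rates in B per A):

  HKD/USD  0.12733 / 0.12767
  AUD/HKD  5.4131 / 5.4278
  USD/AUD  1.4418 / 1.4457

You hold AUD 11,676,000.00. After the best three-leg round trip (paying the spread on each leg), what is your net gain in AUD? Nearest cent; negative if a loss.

Net result: AUD -21,243.34 (no profitable arbitrage after spreads)

Best loop AUD → USD → HKD → AUD:
AUD 11,676,000.00 ÷ 1.4457 (buy USD at ask) = USD 8,076,364.39
USD 8,076,364.39 ÷ 0.12767 (buy HKD at ask) = HKD 63,259,688.19
HKD 63,259,688.19 ÷ 5.4278 (buy AUD at ask) = AUD 11,654,756.66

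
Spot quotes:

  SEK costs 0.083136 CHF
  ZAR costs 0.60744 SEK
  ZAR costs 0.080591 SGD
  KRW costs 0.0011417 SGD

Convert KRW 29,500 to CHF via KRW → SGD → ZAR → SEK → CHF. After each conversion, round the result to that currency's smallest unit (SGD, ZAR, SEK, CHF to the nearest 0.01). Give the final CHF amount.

KRW 29,500 × 0.0011417 = SGD 33.68
SGD 33.68 ÷ 0.080591 = ZAR 417.91
ZAR 417.91 × 0.60744 = SEK 253.86
SEK 253.86 × 0.083136 = CHF 21.10

CHF 21.10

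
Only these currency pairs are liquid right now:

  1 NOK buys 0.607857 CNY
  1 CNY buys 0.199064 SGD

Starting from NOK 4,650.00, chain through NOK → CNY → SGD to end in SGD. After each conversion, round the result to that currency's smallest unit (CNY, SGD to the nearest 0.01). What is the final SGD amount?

SGD 562.66

NOK 4,650.00 × 0.607857 = CNY 2,826.54
CNY 2,826.54 × 0.199064 = SGD 562.66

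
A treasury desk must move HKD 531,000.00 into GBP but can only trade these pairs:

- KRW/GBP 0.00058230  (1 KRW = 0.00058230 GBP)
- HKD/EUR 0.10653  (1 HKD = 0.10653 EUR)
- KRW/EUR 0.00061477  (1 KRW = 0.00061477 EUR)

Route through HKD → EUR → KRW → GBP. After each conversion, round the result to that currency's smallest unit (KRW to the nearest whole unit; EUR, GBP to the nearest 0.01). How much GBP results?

HKD 531,000.00 × 0.10653 = EUR 56,567.43
EUR 56,567.43 ÷ 0.00061477 = KRW 92,013,973
KRW 92,013,973 × 0.00058230 = GBP 53,579.74

GBP 53,579.74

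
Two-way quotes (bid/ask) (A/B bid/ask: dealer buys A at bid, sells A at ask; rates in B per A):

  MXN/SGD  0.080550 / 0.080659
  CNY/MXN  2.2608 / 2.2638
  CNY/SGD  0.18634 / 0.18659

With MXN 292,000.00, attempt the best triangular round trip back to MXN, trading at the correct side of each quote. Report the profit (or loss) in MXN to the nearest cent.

Net profit: MXN 5,987.50

Best loop MXN → CNY → SGD → MXN:
MXN 292,000.00 ÷ 2.2638 (buy CNY at ask) = CNY 128,986.66
CNY 128,986.66 × 0.18634 (sell CNY at bid) = SGD 24,035.37
SGD 24,035.37 ÷ 0.080659 (buy MXN at ask) = MXN 297,987.50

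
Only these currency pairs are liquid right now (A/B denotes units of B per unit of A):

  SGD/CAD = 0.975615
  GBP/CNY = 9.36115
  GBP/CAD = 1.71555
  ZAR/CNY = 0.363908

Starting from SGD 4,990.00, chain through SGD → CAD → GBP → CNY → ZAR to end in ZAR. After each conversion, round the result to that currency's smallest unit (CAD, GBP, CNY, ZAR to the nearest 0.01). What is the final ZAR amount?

ZAR 72,998.40

SGD 4,990.00 × 0.975615 = CAD 4,868.32
CAD 4,868.32 ÷ 1.71555 = GBP 2,837.76
GBP 2,837.76 × 9.36115 = CNY 26,564.70
CNY 26,564.70 ÷ 0.363908 = ZAR 72,998.40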